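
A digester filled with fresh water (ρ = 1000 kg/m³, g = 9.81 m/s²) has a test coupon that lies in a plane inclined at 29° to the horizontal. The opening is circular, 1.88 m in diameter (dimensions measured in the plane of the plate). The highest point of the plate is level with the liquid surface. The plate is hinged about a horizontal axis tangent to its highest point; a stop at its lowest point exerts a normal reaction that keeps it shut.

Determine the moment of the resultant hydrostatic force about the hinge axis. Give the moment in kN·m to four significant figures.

γ = ρg = 1000 × 9.81 = 9810 N/m³ = 9.81 kN/m³.
Let θ = 29° be the plate's angle to the horizontal; measure y along the incline from where the plane meets the free surface. Vertical depth h = y·sinθ with sinθ = 0.484810.
The centroid is at the centre, 0.94 m below the top of the plate, so y_c = 0.94 m and h_c = 0.94 × 0.484810 = 0.455721 m.
A = π(0.94)² = 2.77591 m².
Resultant F = γ·h_c·A = 9.81 × 0.455721 × 2.77591 = 12.41 kN.
I_c = πr⁴/4 = π × 0.94⁴/4 = 0.613199 m⁴.
Centre of pressure: y_p = y_c + I_c/(y_c·A) = 0.94 + 0.613199/(0.94 × 2.77591) = 0.94 + 0.235 = 1.175 m along the plane.
The resultant acts 0.94 + 0.235 = 1.175 m (along the plate) below the hinge at the top edge, so the moment about the hinge is M = F × 1.175 = 12.41 × 1.175 = 14.5818 kN·m.

M ≈ 14.58 kN·m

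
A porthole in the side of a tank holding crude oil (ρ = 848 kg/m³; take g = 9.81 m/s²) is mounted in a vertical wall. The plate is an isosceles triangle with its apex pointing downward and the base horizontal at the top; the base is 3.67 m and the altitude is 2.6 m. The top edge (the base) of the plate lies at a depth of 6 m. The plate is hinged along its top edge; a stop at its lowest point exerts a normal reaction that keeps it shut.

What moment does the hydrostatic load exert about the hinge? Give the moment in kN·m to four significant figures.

γ = ρg = 848 × 9.81 / 1000 = 8.31888 kN/m³.
With the apex down, the centroid sits h/3 = 2.6/3 = 0.866667 m below the base (the top edge), so the centroid depth is h_c = 6 + 0.866667 = 6.86667 m.
A = ½ × 3.67 × 2.6 = 4.771 m².
Resultant F = γ·h_c·A = 8.31888 × 6.86667 × 4.771 = 272.534 kN.
I_c = b·h³/36 = 3.67 × 2.6³/36 = 1.79178 m⁴.
Centre of pressure: y_p = y_c + I_c/(y_c·A) = 6.86667 + 1.79178/(6.86667 × 4.771) = 6.86667 + 0.0546927 = 6.92136 m along the plane.
The resultant acts 0.866667 + 0.0546927 = 0.92136 m (along the plate) below the hinge at the top edge, so the moment about the hinge is M = F × 0.92136 = 272.534 × 0.92136 = 251.102 kN·m.

M ≈ 251.1 kN·m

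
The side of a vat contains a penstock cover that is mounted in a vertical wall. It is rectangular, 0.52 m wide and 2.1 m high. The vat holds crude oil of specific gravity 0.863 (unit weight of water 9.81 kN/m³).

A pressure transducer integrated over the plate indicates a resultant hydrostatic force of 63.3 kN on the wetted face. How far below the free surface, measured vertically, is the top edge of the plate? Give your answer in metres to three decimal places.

d_top ≈ 5.797 m

γ = 0.863 × 9.81 = 8.46603 kN/m³.
A = 0.52 × 2.1 = 1.092 m².
From F = γ·h_c·A, the centroid depth is h_c = 63.3/(8.46603 × 1.092) = 6.84701 m.
The centroid lies 2.1/2 = 1.05 m below the top edge, so the top edge sits at h_top = 6.84701 − 1.05 = 5.79701 m below the surface.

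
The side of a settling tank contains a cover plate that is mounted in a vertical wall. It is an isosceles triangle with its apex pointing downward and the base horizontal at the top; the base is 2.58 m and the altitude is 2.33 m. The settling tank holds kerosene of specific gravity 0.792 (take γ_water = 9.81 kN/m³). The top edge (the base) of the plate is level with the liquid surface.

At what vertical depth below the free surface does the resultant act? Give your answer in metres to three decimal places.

h_p = 1.165 m

γ = 0.792 × 9.81 = 7.76952 kN/m³.
With the apex down, the centroid sits h/3 = 2.33/3 = 0.776667 m below the base (the top edge), so the centroid depth is h_c = 0.776667 m.
A = ½ × 2.58 × 2.33 = 3.0057 m².
Resultant F = γ·h_c·A = 7.76952 × 0.776667 × 3.0057 = 18.1374 kN.
I_c = b·h³/36 = 2.58 × 2.33³/36 = 0.906536 m⁴.
Centre of pressure: y_p = y_c + I_c/(y_c·A) = 0.776667 + 0.906536/(0.776667 × 3.0057) = 0.776667 + 0.388333 = 1.165 m along the plane.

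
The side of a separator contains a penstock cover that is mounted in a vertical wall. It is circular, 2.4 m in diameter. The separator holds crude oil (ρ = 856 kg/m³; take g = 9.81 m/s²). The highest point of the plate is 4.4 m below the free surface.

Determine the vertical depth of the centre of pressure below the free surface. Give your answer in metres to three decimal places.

γ = ρg = 856 × 9.81 / 1000 = 8.39736 kN/m³.
The centroid is at the centre, 1.2 m below the top of the plate, so the centroid depth is h_c = 4.4 + 1.2 = 5.6 m.
A = π(1.2)² = 4.52389 m².
Resultant F = γ·h_c·A = 8.39736 × 5.6 × 4.52389 = 212.737 kN.
I_c = πr⁴/4 = π × 1.2⁴/4 = 1.6286 m⁴.
Centre of pressure: y_p = y_c + I_c/(y_c·A) = 5.6 + 1.6286/(5.6 × 4.52389) = 5.6 + 0.0642857 = 5.66429 m along the plane.

h_p = 5.664 m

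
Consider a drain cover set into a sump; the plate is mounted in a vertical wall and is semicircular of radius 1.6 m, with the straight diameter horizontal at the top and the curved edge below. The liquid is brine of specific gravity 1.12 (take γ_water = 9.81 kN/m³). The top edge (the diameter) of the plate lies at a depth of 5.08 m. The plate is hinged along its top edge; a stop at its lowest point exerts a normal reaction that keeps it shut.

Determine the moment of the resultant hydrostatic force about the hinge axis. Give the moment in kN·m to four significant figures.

M ≈ 180.7 kN·m

γ = 1.12 × 9.81 = 10.9872 kN/m³.
The centroid of a semicircle lies 4r/(3π) = 0.679061 m from the diameter, here below the top edge, so the centroid depth is h_c = 5.08 + 0.679061 = 5.75906 m.
A = πr²/2 = π × 1.6²/2 = 4.02124 m².
Resultant F = γ·h_c·A = 10.9872 × 5.75906 × 4.02124 = 254.448 kN.
I_c = (π/8 − 8/(9π))·r⁴ = 0.109757 × 1.6⁴ = 0.719303 m⁴.
Centre of pressure: y_p = y_c + I_c/(y_c·A) = 5.75906 + 0.719303/(5.75906 × 4.02124) = 5.75906 + 0.0310599 = 5.79012 m along the plane.
The resultant acts 0.679061 + 0.0310599 = 0.710121 m (along the plate) below the hinge at the top edge, so the moment about the hinge is M = F × 0.710121 = 254.448 × 0.710121 = 180.689 kN·m.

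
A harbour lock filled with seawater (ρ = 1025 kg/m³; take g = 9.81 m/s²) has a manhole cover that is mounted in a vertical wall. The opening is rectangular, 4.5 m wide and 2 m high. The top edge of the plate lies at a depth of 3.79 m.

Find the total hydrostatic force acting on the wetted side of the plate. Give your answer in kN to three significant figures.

F ≈ 433 kN

γ = ρg = 1025 × 9.81 / 1000 = 10.05525 kN/m³.
The centroid lies 2/2 = 1 m below the top edge, so the centroid depth is h_c = 3.79 + 1 = 4.79 m.
A = 4.5 × 2 = 9 m².
Resultant F = γ·h_c·A = 10.05525 × 4.79 × 9 = 433.482 kN.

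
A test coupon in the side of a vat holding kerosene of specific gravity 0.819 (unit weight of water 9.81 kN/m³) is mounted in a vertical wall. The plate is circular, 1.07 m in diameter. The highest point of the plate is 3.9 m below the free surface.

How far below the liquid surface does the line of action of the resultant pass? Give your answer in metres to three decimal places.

h_p = 4.451 m

γ = 0.819 × 9.81 = 8.03439 kN/m³.
The centroid is at the centre, 0.535 m below the top of the plate, so the centroid depth is h_c = 3.9 + 0.535 = 4.435 m.
A = π(0.535)² = 0.899202 m².
Resultant F = γ·h_c·A = 8.03439 × 4.435 × 0.899202 = 32.0408 kN.
I_c = πr⁴/4 = π × 0.535⁴/4 = 0.0643435 m⁴.
Centre of pressure: y_p = y_c + I_c/(y_c·A) = 4.435 + 0.0643435/(4.435 × 0.899202) = 4.435 + 0.0161344 = 4.45113 m along the plane.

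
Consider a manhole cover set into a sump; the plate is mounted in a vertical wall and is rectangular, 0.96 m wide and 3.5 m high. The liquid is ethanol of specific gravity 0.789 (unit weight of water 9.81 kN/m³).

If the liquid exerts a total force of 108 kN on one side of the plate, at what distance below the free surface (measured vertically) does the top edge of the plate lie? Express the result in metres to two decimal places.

d_top ≈ 2.40 m

γ = 0.789 × 9.81 = 7.74009 kN/m³.
A = 0.96 × 3.5 = 3.36 m².
From F = γ·h_c·A, the centroid depth is h_c = 108/(7.74009 × 3.36) = 4.15278 m.
The centroid lies 3.5/2 = 1.75 m below the top edge, so the top edge sits at h_top = 4.15278 − 1.75 = 2.40278 m below the surface.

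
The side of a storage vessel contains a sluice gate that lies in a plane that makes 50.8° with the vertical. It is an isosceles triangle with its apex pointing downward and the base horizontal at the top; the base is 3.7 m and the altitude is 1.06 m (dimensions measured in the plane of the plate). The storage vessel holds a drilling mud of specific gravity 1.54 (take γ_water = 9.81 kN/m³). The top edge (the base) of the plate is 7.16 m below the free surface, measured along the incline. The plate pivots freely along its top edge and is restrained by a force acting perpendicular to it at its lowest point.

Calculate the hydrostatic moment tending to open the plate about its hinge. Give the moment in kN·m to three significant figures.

M ≈ 50.9 kN·m

γ = 1.54 × 9.81 = 15.1074 kN/m³.
The plate makes 50.8° with the vertical, i.e. θ = 90° − 50.8° = 39.2° to the horizontal. Measuring y along the incline from the free-surface line, vertical depth h = y·sinθ with sinθ = 0.632029.
With the apex down, the centroid sits h/3 = 1.06/3 = 0.353333 m below the base (the top edge), so y_c = 7.16 + 0.353333 = 7.51333 m and h_c = 7.51333 × 0.632029 = 4.74864 m.
A = ½ × 3.7 × 1.06 = 1.961 m².
Resultant F = γ·h_c·A = 15.1074 × 4.74864 × 1.961 = 140.681 kN.
I_c = b·h³/36 = 3.7 × 1.06³/36 = 0.12241 m⁴.
Centre of pressure: y_p = y_c + I_c/(y_c·A) = 7.51333 + 0.12241/(7.51333 × 1.961) = 7.51333 + 0.0083082 = 7.52164 m along the plane.
The resultant acts 0.353333 + 0.0083082 = 0.361641 m (along the plate) below the hinge at the top edge, so the moment about the hinge is M = F × 0.361641 = 140.681 × 0.361641 = 50.876 kN·m.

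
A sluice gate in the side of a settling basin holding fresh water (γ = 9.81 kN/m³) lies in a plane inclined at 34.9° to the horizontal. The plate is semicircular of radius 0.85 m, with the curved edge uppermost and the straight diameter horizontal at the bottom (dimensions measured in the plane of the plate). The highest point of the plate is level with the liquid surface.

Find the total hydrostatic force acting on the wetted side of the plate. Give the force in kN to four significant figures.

F ≈ 3.116 kN

γ = 9.81 kN/m³.
Let θ = 34.9° be the plate's angle to the horizontal; measure y along the incline from where the plane meets the free surface. Vertical depth h = y·sinθ with sinθ = 0.572146.
The centroid lies 4r/(3π) = 0.360751 m above the diameter, so r − 4r/(3π) = 0.85 − 0.360751 = 0.489249 m below the topmost point, so y_c = 0.489249 m and h_c = 0.489249 × 0.572146 = 0.279922 m.
A = πr²/2 = π × 0.85²/2 = 1.1349 m².
Resultant F = γ·h_c·A = 9.81 × 0.279922 × 1.1349 = 3.11647 kN.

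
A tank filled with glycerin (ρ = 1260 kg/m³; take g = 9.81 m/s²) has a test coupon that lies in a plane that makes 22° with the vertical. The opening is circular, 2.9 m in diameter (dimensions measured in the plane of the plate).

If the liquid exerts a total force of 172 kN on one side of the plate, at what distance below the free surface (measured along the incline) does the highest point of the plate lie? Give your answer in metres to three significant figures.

y_top ≈ 0.822 m

γ = ρg = 1260 × 9.81 / 1000 = 12.3606 kN/m³.
A = π(1.45)² = 6.6052 m².
From F = γ·h_c·A, the centroid depth is h_c = 172/(12.3606 × 6.6052) = 2.1067 m.
The plate makes 22° with the vertical, i.e. θ = 90° − 22° = 68° to the horizontal. Measuring y along the incline from the free-surface line, vertical depth h = y·sinθ with sinθ = 0.927184.
Along the incline, y_c = h_c/sinθ = 2.1067/0.927184 = 2.27215 m.
The centroid is at the centre, 1.45 m below the top of the plate, so the highest point sits at y_top = 2.27215 − 1.45 = 0.82215 m along the incline.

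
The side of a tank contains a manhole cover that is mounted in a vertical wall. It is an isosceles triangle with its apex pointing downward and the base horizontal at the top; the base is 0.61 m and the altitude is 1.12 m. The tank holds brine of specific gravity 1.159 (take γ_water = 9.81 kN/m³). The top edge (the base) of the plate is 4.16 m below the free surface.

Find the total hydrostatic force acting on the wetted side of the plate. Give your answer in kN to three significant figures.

F ≈ 17.6 kN

γ = 1.159 × 9.81 = 11.36979 kN/m³.
With the apex down, the centroid sits h/3 = 1.12/3 = 0.373333 m below the base (the top edge), so the centroid depth is h_c = 4.16 + 0.373333 = 4.53333 m.
A = ½ × 0.61 × 1.12 = 0.3416 m².
Resultant F = γ·h_c·A = 11.36979 × 4.53333 × 0.3416 = 17.6071 kN.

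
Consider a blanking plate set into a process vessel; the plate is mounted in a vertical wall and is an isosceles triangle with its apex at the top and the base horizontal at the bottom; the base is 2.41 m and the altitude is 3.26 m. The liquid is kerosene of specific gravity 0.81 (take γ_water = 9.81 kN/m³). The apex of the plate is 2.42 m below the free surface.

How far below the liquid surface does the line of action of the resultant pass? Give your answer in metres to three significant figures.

h_p = 4.72 m

γ = 0.81 × 9.81 = 7.9461 kN/m³.
With the apex up, the centroid sits 2h/3 = 2 × 3.26/3 = 2.17333 m below the apex, so the centroid depth is h_c = 2.42 + 2.17333 = 4.59333 m.
A = ½ × 2.41 × 3.26 = 3.9283 m².
Resultant F = γ·h_c·A = 7.9461 × 4.59333 × 3.9283 = 143.379 kN.
I_c = b·h³/36 = 2.41 × 3.26³/36 = 2.31936 m⁴.
Centre of pressure: y_p = y_c + I_c/(y_c·A) = 4.59333 + 2.31936/(4.59333 × 3.9283) = 4.59333 + 0.128539 = 4.72187 m along the plane.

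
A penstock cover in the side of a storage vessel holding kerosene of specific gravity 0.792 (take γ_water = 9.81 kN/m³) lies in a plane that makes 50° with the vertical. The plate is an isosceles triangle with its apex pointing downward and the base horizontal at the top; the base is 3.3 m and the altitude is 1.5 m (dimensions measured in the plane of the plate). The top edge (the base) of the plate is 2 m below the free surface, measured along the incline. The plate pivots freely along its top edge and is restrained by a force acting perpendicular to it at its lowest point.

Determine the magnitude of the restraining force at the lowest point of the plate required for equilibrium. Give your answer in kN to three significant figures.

P ≈ 11.3 kN

γ = 0.792 × 9.81 = 7.76952 kN/m³.
The plate makes 50° with the vertical, i.e. θ = 90° − 50° = 40° to the horizontal. Measuring y along the incline from the free-surface line, vertical depth h = y·sinθ with sinθ = 0.642788.
With the apex down, the centroid sits h/3 = 1.5/3 = 0.5 m below the base (the top edge), so y_c = 2 + 0.5 = 2.5 m and h_c = 2.5 × 0.642788 = 1.60697 m.
A = ½ × 3.3 × 1.5 = 2.475 m².
Resultant F = γ·h_c·A = 7.76952 × 1.60697 × 2.475 = 30.9013 kN.
I_c = b·h³/36 = 3.3 × 1.5³/36 = 0.309375 m⁴.
Centre of pressure: y_p = y_c + I_c/(y_c·A) = 2.5 + 0.309375/(2.5 × 2.475) = 2.5 + 0.05 = 2.55 m along the plane.
The resultant acts 0.5 + 0.05 = 0.55 m (along the plate) below the hinge at the top edge, so the moment about the hinge is M = F × 0.55 = 30.9013 × 0.55 = 16.9957 kN·m.
A normal force at the bottom, 1.5 m from the hinge, must supply this moment: P = 16.9957/1.5 = 11.3305 kN.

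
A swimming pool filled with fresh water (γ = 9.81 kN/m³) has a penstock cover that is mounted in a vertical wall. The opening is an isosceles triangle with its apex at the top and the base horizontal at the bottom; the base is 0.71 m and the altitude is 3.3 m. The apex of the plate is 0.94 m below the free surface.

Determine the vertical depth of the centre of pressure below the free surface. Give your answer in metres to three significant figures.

h_p = 3.33 m

γ = 9.81 kN/m³.
With the apex up, the centroid sits 2h/3 = 2 × 3.3/3 = 2.2 m below the apex, so the centroid depth is h_c = 0.94 + 2.2 = 3.14 m.
A = ½ × 0.71 × 3.3 = 1.1715 m².
Resultant F = γ·h_c·A = 9.81 × 3.14 × 1.1715 = 36.0862 kN.
I_c = b·h³/36 = 0.71 × 3.3³/36 = 0.708757 m⁴.
Centre of pressure: y_p = y_c + I_c/(y_c·A) = 3.14 + 0.708757/(3.14 × 1.1715) = 3.14 + 0.192675 = 3.33268 m along the plane.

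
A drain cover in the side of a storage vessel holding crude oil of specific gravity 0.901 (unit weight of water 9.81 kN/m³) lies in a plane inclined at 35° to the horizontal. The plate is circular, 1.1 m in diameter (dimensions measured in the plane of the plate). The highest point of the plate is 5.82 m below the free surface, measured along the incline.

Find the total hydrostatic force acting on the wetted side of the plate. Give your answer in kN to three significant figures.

γ = 0.901 × 9.81 = 8.83881 kN/m³.
Let θ = 35° be the plate's angle to the horizontal; measure y along the incline from where the plane meets the free surface. Vertical depth h = y·sinθ with sinθ = 0.573576.
The centroid is at the centre, 0.55 m below the top of the plate, so y_c = 5.82 + 0.55 = 6.37 m and h_c = 6.37 × 0.573576 = 3.65368 m.
A = π(0.55)² = 0.950332 m².
Resultant F = γ·h_c·A = 8.83881 × 3.65368 × 0.950332 = 30.6902 kN.

F ≈ 30.7 kN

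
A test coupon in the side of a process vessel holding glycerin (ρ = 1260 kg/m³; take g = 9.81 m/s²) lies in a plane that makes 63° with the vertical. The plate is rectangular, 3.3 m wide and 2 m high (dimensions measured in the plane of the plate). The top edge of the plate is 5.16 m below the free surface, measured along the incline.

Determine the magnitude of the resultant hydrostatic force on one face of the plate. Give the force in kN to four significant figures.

F ≈ 228.1 kN

γ = ρg = 1260 × 9.81 / 1000 = 12.3606 kN/m³.
The plate makes 63° with the vertical, i.e. θ = 90° − 63° = 27° to the horizontal. Measuring y along the incline from the free-surface line, vertical depth h = y·sinθ with sinθ = 0.453990.
The centroid lies 2/2 = 1 m below the top edge, so y_c = 5.16 + 1 = 6.16 m and h_c = 6.16 × 0.453990 = 2.79658 m.
A = 3.3 × 2 = 6.6 m².
Resultant F = γ·h_c·A = 12.3606 × 2.79658 × 6.6 = 228.145 kN.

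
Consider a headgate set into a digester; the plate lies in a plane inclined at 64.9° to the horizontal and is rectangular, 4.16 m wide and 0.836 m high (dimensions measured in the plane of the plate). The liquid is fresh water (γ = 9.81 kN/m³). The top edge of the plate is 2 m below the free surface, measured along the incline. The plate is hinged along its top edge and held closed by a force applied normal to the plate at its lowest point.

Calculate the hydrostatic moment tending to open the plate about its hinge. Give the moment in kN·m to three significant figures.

γ = 9.81 kN/m³.
Let θ = 64.9° be the plate's angle to the horizontal; measure y along the incline from where the plane meets the free surface. Vertical depth h = y·sinθ with sinθ = 0.905569.
The centroid lies 0.836/2 = 0.418 m below the top edge, so y_c = 2 + 0.418 = 2.418 m and h_c = 2.418 × 0.905569 = 2.18967 m.
A = 4.16 × 0.836 = 3.47776 m².
Resultant F = γ·h_c·A = 9.81 × 2.18967 × 3.47776 = 74.7046 kN.
I_c = b·h³/12 = 4.16 × 0.836³/12 = 0.202549 m⁴.
Centre of pressure: y_p = y_c + I_c/(y_c·A) = 2.418 + 0.202549/(2.418 × 3.47776) = 2.418 + 0.0240865 = 2.44209 m along the plane.
The resultant acts 0.418 + 0.0240865 = 0.442086 m (along the plate) below the hinge at the top edge, so the moment about the hinge is M = F × 0.442086 = 74.7046 × 0.442086 = 33.0259 kN·m.

M ≈ 33.0 kN·m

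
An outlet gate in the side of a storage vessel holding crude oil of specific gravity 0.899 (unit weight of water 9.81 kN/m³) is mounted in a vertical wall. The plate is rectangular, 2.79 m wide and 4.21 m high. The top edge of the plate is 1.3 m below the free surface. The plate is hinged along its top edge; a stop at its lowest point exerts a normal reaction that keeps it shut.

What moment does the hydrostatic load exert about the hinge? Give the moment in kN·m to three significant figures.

M ≈ 895 kN·m

γ = 0.899 × 9.81 = 8.81919 kN/m³.
The centroid lies 4.21/2 = 2.105 m below the top edge, so the centroid depth is h_c = 1.3 + 2.105 = 3.405 m.
A = 2.79 × 4.21 = 11.7459 m².
Resultant F = γ·h_c·A = 8.81919 × 3.405 × 11.7459 = 352.722 kN.
I_c = b·h³/12 = 2.79 × 4.21³/12 = 17.3488 m⁴.
Centre of pressure: y_p = y_c + I_c/(y_c·A) = 3.405 + 17.3488/(3.405 × 11.7459) = 3.405 + 0.433777 = 3.83878 m along the plane.
The resultant acts 2.105 + 0.433777 = 2.53878 m (along the plate) below the hinge at the top edge, so the moment about the hinge is M = F × 2.53878 = 352.722 × 2.53878 = 895.484 kN·m.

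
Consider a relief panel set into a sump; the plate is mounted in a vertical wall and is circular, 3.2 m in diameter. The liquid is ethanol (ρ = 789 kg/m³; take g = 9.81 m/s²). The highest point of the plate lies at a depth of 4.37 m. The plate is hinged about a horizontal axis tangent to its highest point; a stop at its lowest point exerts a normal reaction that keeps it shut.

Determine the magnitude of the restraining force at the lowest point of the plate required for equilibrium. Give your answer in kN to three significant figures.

P ≈ 198 kN

γ = ρg = 789 × 9.81 / 1000 = 7.74009 kN/m³.
The centroid is at the centre, 1.6 m below the top of the plate, so the centroid depth is h_c = 4.37 + 1.6 = 5.97 m.
A = π(1.6)² = 8.04248 m².
Resultant F = γ·h_c·A = 7.74009 × 5.97 × 8.04248 = 371.63 kN.
I_c = πr⁴/4 = π × 1.6⁴/4 = 5.14719 m⁴.
Centre of pressure: y_p = y_c + I_c/(y_c·A) = 5.97 + 5.14719/(5.97 × 8.04248) = 5.97 + 0.107203 = 6.0772 m along the plane.
The resultant acts 1.6 + 0.107203 = 1.7072 m (along the plate) below the hinge at the top edge, so the moment about the hinge is M = F × 1.7072 = 371.63 × 1.7072 = 634.447 kN·m.
A normal force at the bottom, 3.2 m from the hinge, must supply this moment: P = 634.447/3.2 = 198.265 kN.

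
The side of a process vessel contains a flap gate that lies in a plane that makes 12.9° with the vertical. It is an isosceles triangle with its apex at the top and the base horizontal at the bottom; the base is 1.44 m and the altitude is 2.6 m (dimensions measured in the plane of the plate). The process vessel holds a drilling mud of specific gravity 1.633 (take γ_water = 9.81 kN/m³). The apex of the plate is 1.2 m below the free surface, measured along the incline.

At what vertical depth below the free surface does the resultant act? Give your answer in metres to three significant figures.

h_p = 2.98 m

γ = 1.633 × 9.81 = 16.01973 kN/m³.
The plate makes 12.9° with the vertical, i.e. θ = 90° − 12.9° = 77.1° to the horizontal. Measuring y along the incline from the free-surface line, vertical depth h = y·sinθ with sinθ = 0.974761.
With the apex up, the centroid sits 2h/3 = 2 × 2.6/3 = 1.73333 m below the apex, so y_c = 1.2 + 1.73333 = 2.93333 m and h_c = 2.93333 × 0.974761 = 2.8593 m.
A = ½ × 1.44 × 2.6 = 1.872 m².
Resultant F = γ·h_c·A = 16.01973 × 2.8593 × 1.872 = 85.7474 kN.
I_c = b·h³/36 = 1.44 × 2.6³/36 = 0.70304 m⁴.
Centre of pressure: y_p = y_c + I_c/(y_c·A) = 2.93333 + 0.70304/(2.93333 × 1.872) = 2.93333 + 0.12803 = 3.06136 m along the plane.
Vertically, h_p = y_p·sinθ = 3.06136 × 0.974761 = 2.98409 m.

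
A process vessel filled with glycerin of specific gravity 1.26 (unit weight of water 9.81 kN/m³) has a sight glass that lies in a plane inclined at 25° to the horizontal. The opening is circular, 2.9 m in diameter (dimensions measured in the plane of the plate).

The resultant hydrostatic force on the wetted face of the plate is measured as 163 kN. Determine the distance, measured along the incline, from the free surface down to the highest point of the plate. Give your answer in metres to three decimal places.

γ = 1.26 × 9.81 = 12.3606 kN/m³.
A = π(1.45)² = 6.6052 m².
From F = γ·h_c·A, the centroid depth is h_c = 163/(12.3606 × 6.6052) = 1.99647 m.
Let θ = 25° be the plate's angle to the horizontal; measure y along the incline from where the plane meets the free surface. Vertical depth h = y·sinθ with sinθ = 0.422618.
Along the incline, y_c = h_c/sinθ = 1.99647/0.422618 = 4.72405 m.
The centroid is at the centre, 1.45 m below the top of the plate, so the highest point sits at y_top = 4.72405 − 1.45 = 3.27405 m along the incline.

y_top ≈ 3.274 m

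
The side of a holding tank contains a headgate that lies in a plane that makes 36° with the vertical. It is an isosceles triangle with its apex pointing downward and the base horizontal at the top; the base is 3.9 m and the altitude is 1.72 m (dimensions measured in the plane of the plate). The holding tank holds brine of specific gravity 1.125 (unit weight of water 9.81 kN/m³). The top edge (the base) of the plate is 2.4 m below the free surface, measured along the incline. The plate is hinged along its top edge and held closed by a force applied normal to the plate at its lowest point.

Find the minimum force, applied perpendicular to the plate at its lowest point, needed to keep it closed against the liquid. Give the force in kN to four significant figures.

P ≈ 32.54 kN

γ = 1.125 × 9.81 = 11.03625 kN/m³.
The plate makes 36° with the vertical, i.e. θ = 90° − 36° = 54° to the horizontal. Measuring y along the incline from the free-surface line, vertical depth h = y·sinθ with sinθ = 0.809017.
With the apex down, the centroid sits h/3 = 1.72/3 = 0.573333 m below the base (the top edge), so y_c = 2.4 + 0.573333 = 2.97333 m and h_c = 2.97333 × 0.809017 = 2.40547 m.
A = ½ × 3.9 × 1.72 = 3.354 m².
Resultant F = γ·h_c·A = 11.03625 × 2.40547 × 3.354 = 89.0399 kN.
I_c = b·h³/36 = 3.9 × 1.72³/36 = 0.551249 m⁴.
Centre of pressure: y_p = y_c + I_c/(y_c·A) = 2.97333 + 0.551249/(2.97333 × 3.354) = 2.97333 + 0.0552766 = 3.02861 m along the plane.
The resultant acts 0.573333 + 0.0552766 = 0.62861 m (along the plate) below the hinge at the top edge, so the moment about the hinge is M = F × 0.62861 = 89.0399 × 0.62861 = 55.9714 kN·m.
A normal force at the bottom, 1.72 m from the hinge, must supply this moment: P = 55.9714/1.72 = 32.5415 kN.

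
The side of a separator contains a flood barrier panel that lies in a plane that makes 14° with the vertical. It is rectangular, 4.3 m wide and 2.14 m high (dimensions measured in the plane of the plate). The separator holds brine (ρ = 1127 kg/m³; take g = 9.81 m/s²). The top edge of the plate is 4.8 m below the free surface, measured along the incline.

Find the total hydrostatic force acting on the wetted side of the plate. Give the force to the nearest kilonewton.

γ = ρg = 1127 × 9.81 / 1000 = 11.05587 kN/m³.
The plate makes 14° with the vertical, i.e. θ = 90° − 14° = 76° to the horizontal. Measuring y along the incline from the free-surface line, vertical depth h = y·sinθ with sinθ = 0.970296.
The centroid lies 2.14/2 = 1.07 m below the top edge, so y_c = 4.8 + 1.07 = 5.87 m and h_c = 5.87 × 0.970296 = 5.69564 m.
A = 4.3 × 2.14 = 9.202 m².
Resultant F = γ·h_c·A = 11.05587 × 5.69564 × 9.202 = 579.452 kN.

F ≈ 579 kN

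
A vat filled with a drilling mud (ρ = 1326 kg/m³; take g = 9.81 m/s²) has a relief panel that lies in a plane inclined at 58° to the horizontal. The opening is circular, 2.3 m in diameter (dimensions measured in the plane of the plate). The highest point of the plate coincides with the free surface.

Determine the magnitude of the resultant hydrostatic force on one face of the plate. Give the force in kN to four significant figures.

γ = ρg = 1326 × 9.81 / 1000 = 13.00806 kN/m³.
Let θ = 58° be the plate's angle to the horizontal; measure y along the incline from where the plane meets the free surface. Vertical depth h = y·sinθ with sinθ = 0.848048.
The centroid is at the centre, 1.15 m below the top of the plate, so y_c = 1.15 m and h_c = 1.15 × 0.848048 = 0.975255 m.
A = π(1.15)² = 4.15476 m².
Resultant F = γ·h_c·A = 13.00806 × 0.975255 × 4.15476 = 52.708 kN.

F ≈ 52.71 kN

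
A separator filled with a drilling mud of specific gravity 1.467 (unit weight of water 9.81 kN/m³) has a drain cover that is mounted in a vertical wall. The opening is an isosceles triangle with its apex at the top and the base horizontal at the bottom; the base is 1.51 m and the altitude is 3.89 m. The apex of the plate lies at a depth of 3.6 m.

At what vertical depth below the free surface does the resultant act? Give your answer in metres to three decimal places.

γ = 1.467 × 9.81 = 14.39127 kN/m³.
With the apex up, the centroid sits 2h/3 = 2 × 3.89/3 = 2.59333 m below the apex, so the centroid depth is h_c = 3.6 + 2.59333 = 6.19333 m.
A = ½ × 1.51 × 3.89 = 2.93695 m².
Resultant F = γ·h_c·A = 14.39127 × 6.19333 × 2.93695 = 261.77 kN.
I_c = b·h³/36 = 1.51 × 3.89³/36 = 2.46901 m⁴.
Centre of pressure: y_p = y_c + I_c/(y_c·A) = 6.19333 + 2.46901/(6.19333 × 2.93695) = 6.19333 + 0.135738 = 6.32907 m along the plane.

h_p = 6.329 m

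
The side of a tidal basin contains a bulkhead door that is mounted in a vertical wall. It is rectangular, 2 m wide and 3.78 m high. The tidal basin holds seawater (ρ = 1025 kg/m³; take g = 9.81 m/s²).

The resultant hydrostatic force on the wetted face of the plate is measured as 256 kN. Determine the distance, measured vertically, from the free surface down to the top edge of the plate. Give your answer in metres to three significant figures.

d_top ≈ 1.48 m

γ = ρg = 1025 × 9.81 / 1000 = 10.05525 kN/m³.
A = 2 × 3.78 = 7.56 m².
From F = γ·h_c·A, the centroid depth is h_c = 256/(10.05525 × 7.56) = 3.36764 m.
The centroid lies 3.78/2 = 1.89 m below the top edge, so the top edge sits at h_top = 3.36764 − 1.89 = 1.47764 m below the surface.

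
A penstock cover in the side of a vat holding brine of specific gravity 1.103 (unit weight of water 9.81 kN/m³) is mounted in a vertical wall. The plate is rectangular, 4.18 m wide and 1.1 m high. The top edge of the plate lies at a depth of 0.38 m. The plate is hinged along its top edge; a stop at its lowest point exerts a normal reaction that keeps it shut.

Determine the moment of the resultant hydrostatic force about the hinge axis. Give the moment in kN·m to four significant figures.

M ≈ 30.47 kN·m

γ = 1.103 × 9.81 = 10.82043 kN/m³.
The centroid lies 1.1/2 = 0.55 m below the top edge, so the centroid depth is h_c = 0.38 + 0.55 = 0.93 m.
A = 4.18 × 1.1 = 4.598 m².
Resultant F = γ·h_c·A = 10.82043 × 0.93 × 4.598 = 46.2697 kN.
I_c = b·h³/12 = 4.18 × 1.1³/12 = 0.463632 m⁴.
Centre of pressure: y_p = y_c + I_c/(y_c·A) = 0.93 + 0.463632/(0.93 × 4.598) = 0.93 + 0.108423 = 1.03842 m along the plane.
The resultant acts 0.55 + 0.108423 = 0.658423 m (along the plate) below the hinge at the top edge, so the moment about the hinge is M = F × 0.658423 = 46.2697 × 0.658423 = 30.465 kN·m.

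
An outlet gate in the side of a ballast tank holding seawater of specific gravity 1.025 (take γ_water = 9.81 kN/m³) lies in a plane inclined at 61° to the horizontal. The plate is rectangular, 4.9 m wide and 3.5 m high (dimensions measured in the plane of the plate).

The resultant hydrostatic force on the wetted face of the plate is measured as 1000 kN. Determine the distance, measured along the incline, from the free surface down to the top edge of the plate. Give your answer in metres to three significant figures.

y_top ≈ 4.88 m

γ = 1.025 × 9.81 = 10.05525 kN/m³.
A = 4.9 × 3.5 = 17.15 m².
From F = γ·h_c·A, the centroid depth is h_c = 1000/(10.05525 × 17.15) = 5.79887 m.
Let θ = 61° be the plate's angle to the horizontal; measure y along the incline from where the plane meets the free surface. Vertical depth h = y·sinθ with sinθ = 0.874620.
Along the incline, y_c = h_c/sinθ = 5.79887/0.874620 = 6.63016 m.
The centroid lies 3.5/2 = 1.75 m below the top edge, so the top edge sits at y_top = 6.63016 − 1.75 = 4.88016 m along the incline.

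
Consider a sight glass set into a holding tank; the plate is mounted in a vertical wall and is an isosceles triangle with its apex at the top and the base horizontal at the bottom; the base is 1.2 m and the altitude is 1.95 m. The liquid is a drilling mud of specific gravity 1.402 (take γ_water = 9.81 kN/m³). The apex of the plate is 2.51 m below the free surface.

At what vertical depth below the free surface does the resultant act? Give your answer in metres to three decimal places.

γ = 1.402 × 9.81 = 13.75362 kN/m³.
With the apex up, the centroid sits 2h/3 = 2 × 1.95/3 = 1.3 m below the apex, so the centroid depth is h_c = 2.51 + 1.3 = 3.81 m.
A = ½ × 1.2 × 1.95 = 1.17 m².
Resultant F = γ·h_c·A = 13.75362 × 3.81 × 1.17 = 61.3095 kN.
I_c = b·h³/36 = 1.2 × 1.95³/36 = 0.247162 m⁴.
Centre of pressure: y_p = y_c + I_c/(y_c·A) = 3.81 + 0.247162/(3.81 × 1.17) = 3.81 + 0.0554461 = 3.86545 m along the plane.

h_p = 3.865 m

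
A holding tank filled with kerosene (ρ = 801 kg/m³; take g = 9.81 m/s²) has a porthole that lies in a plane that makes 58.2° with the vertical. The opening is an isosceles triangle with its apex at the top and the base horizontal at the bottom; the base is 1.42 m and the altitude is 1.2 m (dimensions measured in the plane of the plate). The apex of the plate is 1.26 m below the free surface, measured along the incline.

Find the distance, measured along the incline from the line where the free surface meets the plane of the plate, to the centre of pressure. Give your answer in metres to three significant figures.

γ = ρg = 801 × 9.81 / 1000 = 7.85781 kN/m³.
The plate makes 58.2° with the vertical, i.e. θ = 90° − 58.2° = 31.8° to the horizontal. Measuring y along the incline from the free-surface line, vertical depth h = y·sinθ with sinθ = 0.526956.
With the apex up, the centroid sits 2h/3 = 2 × 1.2/3 = 0.8 m below the apex, so y_c = 1.26 + 0.8 = 2.06 m and h_c = 2.06 × 0.526956 = 1.08553 m.
A = ½ × 1.42 × 1.2 = 0.852 m².
Resultant F = γ·h_c·A = 7.85781 × 1.08553 × 0.852 = 7.26746 kN.
I_c = b·h³/36 = 1.42 × 1.2³/36 = 0.06816 m⁴.
Centre of pressure: y_p = y_c + I_c/(y_c·A) = 2.06 + 0.06816/(2.06 × 0.852) = 2.06 + 0.038835 = 2.09884 m along the plane.

y_p = 2.10 m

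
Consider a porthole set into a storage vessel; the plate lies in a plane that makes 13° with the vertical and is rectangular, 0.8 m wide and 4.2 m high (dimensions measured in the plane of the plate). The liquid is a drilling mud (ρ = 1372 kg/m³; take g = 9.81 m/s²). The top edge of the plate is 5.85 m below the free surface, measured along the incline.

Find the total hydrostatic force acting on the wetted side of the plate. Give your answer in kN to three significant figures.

γ = ρg = 1372 × 9.81 / 1000 = 13.45932 kN/m³.
The plate makes 13° with the vertical, i.e. θ = 90° − 13° = 77° to the horizontal. Measuring y along the incline from the free-surface line, vertical depth h = y·sinθ with sinθ = 0.974370.
The centroid lies 4.2/2 = 2.1 m below the top edge, so y_c = 5.85 + 2.1 = 7.95 m and h_c = 7.95 × 0.974370 = 7.74624 m.
A = 0.8 × 4.2 = 3.36 m².
Resultant F = γ·h_c·A = 13.45932 × 7.74624 × 3.36 = 350.311 kN.

F ≈ 350 kN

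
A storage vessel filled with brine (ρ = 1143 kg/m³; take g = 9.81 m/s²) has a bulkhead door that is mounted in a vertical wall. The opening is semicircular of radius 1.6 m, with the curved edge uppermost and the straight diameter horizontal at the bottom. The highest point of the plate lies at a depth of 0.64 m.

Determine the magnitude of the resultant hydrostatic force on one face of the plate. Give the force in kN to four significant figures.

F ≈ 70.38 kN

γ = ρg = 1143 × 9.81 / 1000 = 11.21283 kN/m³.
The centroid lies 4r/(3π) = 0.679061 m above the diameter, so r − 4r/(3π) = 1.6 − 0.679061 = 0.920939 m below the topmost point, so the centroid depth is h_c = 0.64 + 0.920939 = 1.56094 m.
A = πr²/2 = π × 1.6²/2 = 4.02124 m².
Resultant F = γ·h_c·A = 11.21283 × 1.56094 × 4.02124 = 70.382 kN.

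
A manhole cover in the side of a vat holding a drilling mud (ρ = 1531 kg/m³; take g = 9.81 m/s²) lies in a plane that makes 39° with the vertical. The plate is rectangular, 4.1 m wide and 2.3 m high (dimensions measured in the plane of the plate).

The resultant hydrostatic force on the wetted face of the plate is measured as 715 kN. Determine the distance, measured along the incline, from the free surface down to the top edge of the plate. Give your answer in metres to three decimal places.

y_top ≈ 5.346 m

γ = ρg = 1531 × 9.81 / 1000 = 15.01911 kN/m³.
A = 4.1 × 2.3 = 9.43 m².
From F = γ·h_c·A, the centroid depth is h_c = 715/(15.01911 × 9.43) = 5.04836 m.
The plate makes 39° with the vertical, i.e. θ = 90° − 39° = 51° to the horizontal. Measuring y along the incline from the free-surface line, vertical depth h = y·sinθ with sinθ = 0.777146.
Along the incline, y_c = h_c/sinθ = 5.04836/0.777146 = 6.49603 m.
The centroid lies 2.3/2 = 1.15 m below the top edge, so the top edge sits at y_top = 6.49603 − 1.15 = 5.34603 m along the incline.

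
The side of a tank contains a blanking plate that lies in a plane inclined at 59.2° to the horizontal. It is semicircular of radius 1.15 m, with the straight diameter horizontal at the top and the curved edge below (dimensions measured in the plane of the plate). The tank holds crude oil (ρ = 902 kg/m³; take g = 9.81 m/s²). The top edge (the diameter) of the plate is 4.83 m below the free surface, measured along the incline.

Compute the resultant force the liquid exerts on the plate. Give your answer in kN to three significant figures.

F ≈ 84.0 kN

γ = ρg = 902 × 9.81 / 1000 = 8.84862 kN/m³.
Let θ = 59.2° be the plate's angle to the horizontal; measure y along the incline from where the plane meets the free surface. Vertical depth h = y·sinθ with sinθ = 0.858960.
The centroid of a semicircle lies 4r/(3π) = 0.488075 m from the diameter, here below the top edge, so y_c = 4.83 + 0.488075 = 5.31808 m and h_c = 5.31808 × 0.858960 = 4.56802 m.
A = πr²/2 = π × 1.15²/2 = 2.07738 m².
Resultant F = γ·h_c·A = 8.84862 × 4.56802 × 2.07738 = 83.9691 kN.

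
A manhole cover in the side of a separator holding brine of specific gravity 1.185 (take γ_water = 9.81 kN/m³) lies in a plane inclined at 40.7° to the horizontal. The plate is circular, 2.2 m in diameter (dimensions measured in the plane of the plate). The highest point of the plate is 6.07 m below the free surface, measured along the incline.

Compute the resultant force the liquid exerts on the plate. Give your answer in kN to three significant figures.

γ = 1.185 × 9.81 = 11.62485 kN/m³.
Let θ = 40.7° be the plate's angle to the horizontal; measure y along the incline from where the plane meets the free surface. Vertical depth h = y·sinθ with sinθ = 0.652098.
The centroid is at the centre, 1.1 m below the top of the plate, so y_c = 6.07 + 1.1 = 7.17 m and h_c = 7.17 × 0.652098 = 4.67554 m.
A = π(1.1)² = 3.80133 m².
Resultant F = γ·h_c·A = 11.62485 × 4.67554 × 3.80133 = 206.612 kN.

F ≈ 207 kN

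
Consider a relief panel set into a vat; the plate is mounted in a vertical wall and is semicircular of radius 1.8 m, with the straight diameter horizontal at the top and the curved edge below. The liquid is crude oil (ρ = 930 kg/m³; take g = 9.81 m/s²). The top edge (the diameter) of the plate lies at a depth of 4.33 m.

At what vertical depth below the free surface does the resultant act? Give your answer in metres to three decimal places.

γ = ρg = 930 × 9.81 / 1000 = 9.1233 kN/m³.
The centroid of a semicircle lies 4r/(3π) = 0.763944 m from the diameter, here below the top edge, so the centroid depth is h_c = 4.33 + 0.763944 = 5.09394 m.
A = πr²/2 = π × 1.8²/2 = 5.08938 m².
Resultant F = γ·h_c·A = 9.1233 × 5.09394 × 5.08938 = 236.522 kN.
I_c = (π/8 − 8/(9π))·r⁴ = 0.109757 × 1.8⁴ = 1.15219 m⁴.
Centre of pressure: y_p = y_c + I_c/(y_c·A) = 5.09394 + 1.15219/(5.09394 × 5.08938) = 5.09394 + 0.0444432 = 5.13838 m along the plane.

h_p = 5.138 m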